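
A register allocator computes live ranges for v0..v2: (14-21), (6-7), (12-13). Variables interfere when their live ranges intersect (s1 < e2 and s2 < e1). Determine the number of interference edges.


Check all pairs for overlapping intervals.
Two intervals (s1,e1) and (s2,e2) overlap if s1 < e2 and s2 < e1.
v0 (14-21) vs v1..v2: overlaps none -> 0
v1 (6-7) vs v2: overlaps none -> 0
Total overlapping pairs = 0 + 0 = 0

0


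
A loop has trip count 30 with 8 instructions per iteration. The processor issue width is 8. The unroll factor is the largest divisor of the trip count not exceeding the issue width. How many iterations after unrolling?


Largest divisor of 30 <= 8 is 6
New iterations = 30 / 6 = 5

5


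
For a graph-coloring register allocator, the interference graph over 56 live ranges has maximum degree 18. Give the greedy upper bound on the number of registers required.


Greedy coloring never needs more than (max_degree + 1) colors: when coloring a vertex, at most max_degree neighbors are already colored.
Upper bound = 18 + 1 = 19

19


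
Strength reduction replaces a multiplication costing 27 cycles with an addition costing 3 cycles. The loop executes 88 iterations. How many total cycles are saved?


Per-iteration saving = 27 - 3 = 24
Total saved = 88 * 24 = 2112

2112


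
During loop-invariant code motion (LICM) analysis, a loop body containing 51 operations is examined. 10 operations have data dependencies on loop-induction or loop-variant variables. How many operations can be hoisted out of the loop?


Invariant candidates = total - loop-dependent
= 51 - 10 = 41

41


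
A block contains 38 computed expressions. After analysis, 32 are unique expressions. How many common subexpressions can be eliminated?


CSE count = total expressions - unique expressions
= 38 - 32 = 6

6


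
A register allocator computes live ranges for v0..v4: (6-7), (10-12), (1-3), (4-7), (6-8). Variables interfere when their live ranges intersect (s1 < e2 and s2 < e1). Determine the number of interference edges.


Check all pairs for overlapping intervals.
Two intervals (s1,e1) and (s2,e2) overlap if s1 < e2 and s2 < e1.
v0 (6-7) vs v1..v4: overlaps v3, v4 -> 2
v1 (10-12) vs v2..v4: overlaps none -> 0
v2 (1-3) vs v3..v4: overlaps none -> 0
v3 (4-7) vs v4: overlaps v4 -> 1
Total overlapping pairs = 2 + 0 + 0 + 1 = 3

3


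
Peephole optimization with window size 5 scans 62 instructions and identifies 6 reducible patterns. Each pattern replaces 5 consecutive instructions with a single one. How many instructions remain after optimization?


Each match removes 4 instructions.
Total removed = 6 * 4 = 24
Remaining = 62 - 24 = 38

38


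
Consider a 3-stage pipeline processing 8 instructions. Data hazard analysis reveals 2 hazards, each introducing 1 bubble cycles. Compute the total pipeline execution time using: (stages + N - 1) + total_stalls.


Base cycles = 3 + 8 - 1 = 10
Total stalls = 2 * 1 = 2
Total = 10 + 2 = 12

12


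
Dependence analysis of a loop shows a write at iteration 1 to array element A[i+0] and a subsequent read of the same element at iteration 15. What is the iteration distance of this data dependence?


Distance = read iteration - write iteration
= 15 - 1 = 14

14


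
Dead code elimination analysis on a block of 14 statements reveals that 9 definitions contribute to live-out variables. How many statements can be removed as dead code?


Dead code = total statements - live definitions
= 14 - 9 = 5

5


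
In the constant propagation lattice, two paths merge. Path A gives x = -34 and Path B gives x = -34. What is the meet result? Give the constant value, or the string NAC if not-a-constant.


Meet operation: if both paths give the same constant, result is that constant; if they differ, result is NAC (not-a-constant).
Path A: -34, Path B: -34 -> equal
Result: constant -> -34

-34


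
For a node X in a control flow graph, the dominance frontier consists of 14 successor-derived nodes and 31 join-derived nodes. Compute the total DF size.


DF(X) = direct successor contributions + join point contributions
= 14 + 31 = 45

45


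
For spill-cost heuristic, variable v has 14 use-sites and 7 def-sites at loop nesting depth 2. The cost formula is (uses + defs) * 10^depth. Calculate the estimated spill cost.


uses + defs = 14 + 7 = 21
10^2 = 100
Spill cost = 21 * 100 = 2100

2100


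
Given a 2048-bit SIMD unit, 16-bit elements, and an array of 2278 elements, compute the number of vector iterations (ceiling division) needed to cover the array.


Width = 2048 / 16 = 128 elements per vector op
Iterations = ceil(2278 / 128) = 18

18


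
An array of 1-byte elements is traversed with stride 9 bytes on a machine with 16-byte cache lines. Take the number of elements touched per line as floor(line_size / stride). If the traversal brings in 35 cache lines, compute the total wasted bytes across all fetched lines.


Elements per line = floor(16 / 9) = 1
Bytes used per line = 1 * 1 = 1
Wasted per line = 16 - 1 = 15
Total wasted = 15 * 35 = 525

525


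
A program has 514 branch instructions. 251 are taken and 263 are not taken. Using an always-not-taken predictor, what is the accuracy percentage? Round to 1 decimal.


Predictor: always-not-taken
Correct predictions = 263
Accuracy = 263 / 514 * 100 = 51.2%

51.2


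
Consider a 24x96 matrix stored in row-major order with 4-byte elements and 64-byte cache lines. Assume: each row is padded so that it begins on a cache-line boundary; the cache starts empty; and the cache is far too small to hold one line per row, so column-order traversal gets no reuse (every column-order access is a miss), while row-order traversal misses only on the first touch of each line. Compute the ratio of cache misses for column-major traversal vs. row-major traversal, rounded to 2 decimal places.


Each row occupies 96 * 4 = 384 bytes and starts on a line boundary, so it spans ceil(384 / 64) = 6 cache lines.
Row-major traversal misses (one per line touched): 24 * ceil(96 * 4 / 64) = 144
Column-major traversal misses (no reuse, every access misses): 24 * 96 = 2304
Ratio = 2304 / 144 = 16.0

16.0


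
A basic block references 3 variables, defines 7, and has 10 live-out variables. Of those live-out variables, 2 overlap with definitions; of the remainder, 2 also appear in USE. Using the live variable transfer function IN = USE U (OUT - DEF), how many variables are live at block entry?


OUT - DEF: 10 - 2 = 8
|IN| = |USE| + |OUT - DEF| - |USE ∩ (OUT - DEF)| = 3 + 8 - 2 = 9

9


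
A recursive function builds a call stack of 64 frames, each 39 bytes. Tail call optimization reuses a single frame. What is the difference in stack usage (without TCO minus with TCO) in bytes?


Without TCO: 64 * 39 = 2496 bytes
With TCO: reuse 1 frame = 39 bytes
Savings = 2496 - 39 = 2457

2457


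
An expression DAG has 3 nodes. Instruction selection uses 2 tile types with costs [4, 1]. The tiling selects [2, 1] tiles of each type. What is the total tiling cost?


Total cost = sum(count_i * cost_i)
= 2*4 + 1*1
= 9

9


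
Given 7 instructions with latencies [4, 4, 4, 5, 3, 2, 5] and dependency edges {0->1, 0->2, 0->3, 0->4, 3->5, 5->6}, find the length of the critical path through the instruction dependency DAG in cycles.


Compute longest path through dependency graph: dist(Ik) = max over predecessors of dist + latency(Ik).
dist(I0) = latency 4 = 4
dist(I1) = dist(I0) + 4 = 4 + 4 = 8
dist(I2) = dist(I0) + 4 = 4 + 4 = 8
dist(I3) = dist(I0) + 5 = 4 + 5 = 9
dist(I4) = dist(I0) + 3 = 4 + 3 = 7
dist(I5) = dist(I3) + 2 = 9 + 2 = 11
dist(I6) = dist(I5) + 5 = 11 + 5 = 16
Critical path = max dist = 16

16


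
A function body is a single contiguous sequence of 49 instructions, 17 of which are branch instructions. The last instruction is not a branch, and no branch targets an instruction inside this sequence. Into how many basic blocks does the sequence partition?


With no in-sequence branch targets, the leaders are the first instruction plus the instruction after each branch.
Number of basic blocks = branches + 1
= 17 + 1 = 18

18


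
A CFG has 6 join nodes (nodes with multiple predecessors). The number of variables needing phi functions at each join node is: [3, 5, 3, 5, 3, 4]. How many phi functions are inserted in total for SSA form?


Total phi functions = sum of phi functions at each join node
= 3 + 5 + 3 + 5 + 3 + 4 = 23

23


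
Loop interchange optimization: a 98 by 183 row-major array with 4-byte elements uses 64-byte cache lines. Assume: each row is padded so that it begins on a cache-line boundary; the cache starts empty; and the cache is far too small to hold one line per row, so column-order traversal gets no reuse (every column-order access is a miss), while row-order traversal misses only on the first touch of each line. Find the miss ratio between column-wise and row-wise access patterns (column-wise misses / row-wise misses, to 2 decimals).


Each row occupies 183 * 4 = 732 bytes and starts on a line boundary, so it spans ceil(732 / 64) = 12 cache lines.
Row-major traversal misses (one per line touched): 98 * ceil(183 * 4 / 64) = 1176
Column-major traversal misses (no reuse, every access misses): 98 * 183 = 17934
Ratio = 17934 / 1176 = 15.25

15.25


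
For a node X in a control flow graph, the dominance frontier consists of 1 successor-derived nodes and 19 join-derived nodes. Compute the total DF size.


DF(X) = direct successor contributions + join point contributions
= 1 + 19 = 20

20


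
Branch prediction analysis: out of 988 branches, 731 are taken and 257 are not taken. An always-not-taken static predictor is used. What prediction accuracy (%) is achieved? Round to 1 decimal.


Predictor: always-not-taken
Correct predictions = 257
Accuracy = 257 / 988 * 100 = 26.0%

26.0


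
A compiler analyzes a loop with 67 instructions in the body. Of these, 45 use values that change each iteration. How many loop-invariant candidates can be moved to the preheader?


Invariant candidates = total - loop-dependent
= 67 - 45 = 22

22


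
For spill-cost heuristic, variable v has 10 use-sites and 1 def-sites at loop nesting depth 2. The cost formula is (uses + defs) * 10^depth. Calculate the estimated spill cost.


uses + defs = 10 + 1 = 11
10^2 = 100
Spill cost = 11 * 100 = 1100

1100


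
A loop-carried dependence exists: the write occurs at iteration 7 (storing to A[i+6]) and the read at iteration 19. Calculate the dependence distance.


Distance = read iteration - write iteration
= 19 - 7 = 12

12


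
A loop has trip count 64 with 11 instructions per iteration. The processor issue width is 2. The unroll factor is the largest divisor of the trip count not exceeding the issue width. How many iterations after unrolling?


Largest divisor of 64 <= 2 is 2
New iterations = 64 / 2 = 32

32


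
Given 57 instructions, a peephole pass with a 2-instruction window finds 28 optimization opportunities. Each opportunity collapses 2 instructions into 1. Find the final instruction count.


Each match removes 1 instructions.
Total removed = 28 * 1 = 28
Remaining = 57 - 28 = 29

29


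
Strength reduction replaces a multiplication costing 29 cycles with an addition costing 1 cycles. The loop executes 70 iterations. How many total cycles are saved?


Per-iteration saving = 29 - 1 = 28
Total saved = 70 * 28 = 1960

1960


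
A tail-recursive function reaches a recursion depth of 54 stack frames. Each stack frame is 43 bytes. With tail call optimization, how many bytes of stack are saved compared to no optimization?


Without TCO: 54 * 43 = 2322 bytes
With TCO: reuse 1 frame = 43 bytes
Savings = 2322 - 43 = 2279

2279


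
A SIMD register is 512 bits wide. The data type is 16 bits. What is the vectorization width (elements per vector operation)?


Width = SIMD bits / data type bits
= 512 / 16 = 32

32


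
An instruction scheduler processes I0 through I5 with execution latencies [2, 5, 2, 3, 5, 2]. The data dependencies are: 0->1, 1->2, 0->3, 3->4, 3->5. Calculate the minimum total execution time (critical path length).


Compute longest path through dependency graph: dist(Ik) = max over predecessors of dist + latency(Ik).
dist(I0) = latency 2 = 2
dist(I1) = dist(I0) + 5 = 2 + 5 = 7
dist(I2) = dist(I1) + 2 = 7 + 2 = 9
dist(I3) = dist(I0) + 3 = 2 + 3 = 5
dist(I4) = dist(I3) + 5 = 5 + 5 = 10
dist(I5) = dist(I3) + 2 = 5 + 2 = 7
Critical path = max dist = 10

10


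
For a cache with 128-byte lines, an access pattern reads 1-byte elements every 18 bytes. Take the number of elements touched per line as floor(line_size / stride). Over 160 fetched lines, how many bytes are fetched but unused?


Elements per line = floor(128 / 18) = 7
Bytes used per line = 7 * 1 = 7
Wasted per line = 128 - 7 = 121
Total wasted = 121 * 160 = 19360

19360


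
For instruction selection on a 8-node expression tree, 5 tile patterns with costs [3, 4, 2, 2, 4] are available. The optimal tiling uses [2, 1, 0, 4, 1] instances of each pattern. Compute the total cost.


Total cost = sum(count_i * cost_i)
= 2*3 + 1*4 + 0*2 + 4*2 + 1*4
= 22

22


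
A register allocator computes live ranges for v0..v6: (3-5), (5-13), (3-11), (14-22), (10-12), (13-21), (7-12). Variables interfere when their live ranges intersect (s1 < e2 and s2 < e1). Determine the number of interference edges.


Check all pairs for overlapping intervals.
Two intervals (s1,e1) and (s2,e2) overlap if s1 < e2 and s2 < e1.
v0 (3-5) vs v1..v6: overlaps v2 -> 1
v1 (5-13) vs v2..v6: overlaps v2, v4, v6 -> 3
v2 (3-11) vs v3..v6: overlaps v4, v6 -> 2
v3 (14-22) vs v4..v6: overlaps v5 -> 1
v4 (10-12) vs v5..v6: overlaps v6 -> 1
v5 (13-21) vs v6: overlaps none -> 0
Total overlapping pairs = 1 + 3 + 2 + 1 + 1 + 0 = 8

8


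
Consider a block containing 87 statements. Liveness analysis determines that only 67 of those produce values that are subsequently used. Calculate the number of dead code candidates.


Dead code = total statements - live definitions
= 87 - 67 = 20

20


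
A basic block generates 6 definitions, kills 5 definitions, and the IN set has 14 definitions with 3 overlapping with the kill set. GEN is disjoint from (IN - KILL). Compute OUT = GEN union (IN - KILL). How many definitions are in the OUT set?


IN - KILL: 14 - 3 = 11 surviving definitions
OUT = GEN + surviving = 6 + 11 = 17

17


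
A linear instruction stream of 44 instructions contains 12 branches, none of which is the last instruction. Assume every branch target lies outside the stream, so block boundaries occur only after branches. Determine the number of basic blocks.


With no in-sequence branch targets, the leaders are the first instruction plus the instruction after each branch.
Number of basic blocks = branches + 1
= 12 + 1 = 13

13


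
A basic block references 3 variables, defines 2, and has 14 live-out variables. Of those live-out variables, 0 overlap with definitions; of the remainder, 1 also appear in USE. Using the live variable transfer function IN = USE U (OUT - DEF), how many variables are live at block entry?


OUT - DEF: 14 - 0 = 14
|IN| = |USE| + |OUT - DEF| - |USE ∩ (OUT - DEF)| = 3 + 14 - 1 = 16

16


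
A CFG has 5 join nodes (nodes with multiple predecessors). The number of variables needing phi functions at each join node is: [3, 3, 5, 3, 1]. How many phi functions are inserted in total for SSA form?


Total phi functions = sum of phi functions at each join node
= 3 + 3 + 5 + 3 + 1 = 15

15


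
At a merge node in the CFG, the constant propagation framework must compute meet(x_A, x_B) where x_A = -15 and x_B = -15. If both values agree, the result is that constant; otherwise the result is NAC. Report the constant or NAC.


Meet operation: if both paths give the same constant, result is that constant; if they differ, result is NAC (not-a-constant).
Path A: -15, Path B: -15 -> equal
Result: constant -> -15

-15


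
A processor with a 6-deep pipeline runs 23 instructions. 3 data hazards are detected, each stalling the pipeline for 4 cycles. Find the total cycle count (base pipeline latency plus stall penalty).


Base cycles = 6 + 23 - 1 = 28
Total stalls = 3 * 4 = 12
Total = 28 + 12 = 40

40


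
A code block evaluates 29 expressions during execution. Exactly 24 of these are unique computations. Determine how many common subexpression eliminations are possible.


CSE count = total expressions - unique expressions
= 29 - 24 = 5

5


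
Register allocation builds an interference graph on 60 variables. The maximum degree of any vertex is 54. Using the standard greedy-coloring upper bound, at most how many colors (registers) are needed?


Greedy coloring never needs more than (max_degree + 1) colors: when coloring a vertex, at most max_degree neighbors are already colored.
Upper bound = 54 + 1 = 55

55


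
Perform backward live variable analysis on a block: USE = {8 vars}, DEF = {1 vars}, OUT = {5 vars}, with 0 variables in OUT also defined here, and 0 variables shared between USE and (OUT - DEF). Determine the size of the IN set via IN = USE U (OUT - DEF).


OUT - DEF: 5 - 0 = 5
|IN| = |USE| + |OUT - DEF| - |USE ∩ (OUT - DEF)| = 8 + 5 - 0 = 13

13


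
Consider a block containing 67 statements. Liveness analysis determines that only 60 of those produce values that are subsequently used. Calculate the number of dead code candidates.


Dead code = total statements - live definitions
= 67 - 60 = 7

7


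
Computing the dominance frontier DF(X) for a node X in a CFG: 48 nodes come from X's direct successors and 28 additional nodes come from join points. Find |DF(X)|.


DF(X) = direct successor contributions + join point contributions
= 48 + 28 = 76

76


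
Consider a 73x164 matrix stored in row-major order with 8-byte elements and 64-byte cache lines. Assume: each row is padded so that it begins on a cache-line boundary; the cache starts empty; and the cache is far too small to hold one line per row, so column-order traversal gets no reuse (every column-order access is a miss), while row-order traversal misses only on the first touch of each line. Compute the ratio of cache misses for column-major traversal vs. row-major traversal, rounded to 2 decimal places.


Each row occupies 164 * 8 = 1312 bytes and starts on a line boundary, so it spans ceil(1312 / 64) = 21 cache lines.
Row-major traversal misses (one per line touched): 73 * ceil(164 * 8 / 64) = 1533
Column-major traversal misses (no reuse, every access misses): 73 * 164 = 11972
Ratio = 11972 / 1533 = 7.81

7.81


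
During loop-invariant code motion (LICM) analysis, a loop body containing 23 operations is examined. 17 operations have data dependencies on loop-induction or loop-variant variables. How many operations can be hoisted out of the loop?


Invariant candidates = total - loop-dependent
= 23 - 17 = 6

6


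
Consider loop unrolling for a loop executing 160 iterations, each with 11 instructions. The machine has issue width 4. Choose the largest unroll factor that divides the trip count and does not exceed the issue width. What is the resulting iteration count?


Largest divisor of 160 <= 4 is 4
New iterations = 160 / 4 = 40

40


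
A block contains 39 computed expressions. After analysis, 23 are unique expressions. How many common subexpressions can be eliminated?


CSE count = total expressions - unique expressions
= 39 - 23 = 16

16


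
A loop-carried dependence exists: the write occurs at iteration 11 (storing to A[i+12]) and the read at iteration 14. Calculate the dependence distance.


Distance = read iteration - write iteration
= 14 - 11 = 3

3


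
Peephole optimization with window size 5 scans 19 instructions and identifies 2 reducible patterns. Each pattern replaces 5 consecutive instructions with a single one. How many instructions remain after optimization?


Each match removes 4 instructions.
Total removed = 2 * 4 = 8
Remaining = 19 - 8 = 11

11


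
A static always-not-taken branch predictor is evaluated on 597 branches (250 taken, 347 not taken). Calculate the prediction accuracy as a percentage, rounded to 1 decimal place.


Predictor: always-not-taken
Correct predictions = 347
Accuracy = 347 / 597 * 100 = 58.1%

58.1


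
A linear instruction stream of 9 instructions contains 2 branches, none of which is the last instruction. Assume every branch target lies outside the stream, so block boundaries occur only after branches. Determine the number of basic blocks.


With no in-sequence branch targets, the leaders are the first instruction plus the instruction after each branch.
Number of basic blocks = branches + 1
= 2 + 1 = 3

3


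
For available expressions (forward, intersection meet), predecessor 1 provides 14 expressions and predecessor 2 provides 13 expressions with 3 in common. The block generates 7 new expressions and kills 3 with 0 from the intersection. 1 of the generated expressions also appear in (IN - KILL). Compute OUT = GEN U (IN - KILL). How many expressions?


IN = intersection of predecessors = 3
IN - KILL = 3 - 0 = 3
|OUT| = |GEN| + |IN - KILL| - |GEN ∩ (IN - KILL)| = 7 + 3 - 1 = 9

9


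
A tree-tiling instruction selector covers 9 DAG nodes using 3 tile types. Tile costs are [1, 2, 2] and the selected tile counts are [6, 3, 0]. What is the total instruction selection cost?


Total cost = sum(count_i * cost_i)
= 6*1 + 3*2 + 0*2
= 12

12


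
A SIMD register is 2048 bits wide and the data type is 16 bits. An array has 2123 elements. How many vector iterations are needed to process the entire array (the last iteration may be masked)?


Width = 2048 / 16 = 128 elements per vector op
Iterations = ceil(2123 / 128) = 17

17


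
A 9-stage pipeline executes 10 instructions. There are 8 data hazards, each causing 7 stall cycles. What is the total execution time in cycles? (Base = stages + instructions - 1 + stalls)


Base cycles = 9 + 10 - 1 = 18
Total stalls = 8 * 7 = 56
Total = 18 + 56 = 74

74


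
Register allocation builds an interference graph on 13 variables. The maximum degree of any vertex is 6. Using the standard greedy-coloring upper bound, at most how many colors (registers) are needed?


Greedy coloring never needs more than (max_degree + 1) colors: when coloring a vertex, at most max_degree neighbors are already colored.
Upper bound = 6 + 1 = 7

7


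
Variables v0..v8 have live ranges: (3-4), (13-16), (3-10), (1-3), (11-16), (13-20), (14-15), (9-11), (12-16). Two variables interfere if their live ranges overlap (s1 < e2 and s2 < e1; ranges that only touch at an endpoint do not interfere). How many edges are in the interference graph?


Check all pairs for overlapping intervals.
Two intervals (s1,e1) and (s2,e2) overlap if s1 < e2 and s2 < e1.
v0 (3-4) vs v1..v8: overlaps v2 -> 1
v1 (13-16) vs v2..v8: overlaps v4, v5, v6, v8 -> 4
v2 (3-10) vs v3..v8: overlaps v7 -> 1
v3 (1-3) vs v4..v8: overlaps none -> 0
v4 (11-16) vs v5..v8: overlaps v5, v6, v8 -> 3
v5 (13-20) vs v6..v8: overlaps v6, v8 -> 2
v6 (14-15) vs v7..v8: overlaps v8 -> 1
v7 (9-11) vs v8: overlaps none -> 0
Total overlapping pairs = 1 + 4 + 1 + 0 + 3 + 2 + 1 + 0 = 12

12


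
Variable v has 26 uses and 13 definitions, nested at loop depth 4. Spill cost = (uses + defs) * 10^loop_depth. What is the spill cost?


uses + defs = 26 + 13 = 39
10^4 = 10000
Spill cost = 39 * 10000 = 390000

390000


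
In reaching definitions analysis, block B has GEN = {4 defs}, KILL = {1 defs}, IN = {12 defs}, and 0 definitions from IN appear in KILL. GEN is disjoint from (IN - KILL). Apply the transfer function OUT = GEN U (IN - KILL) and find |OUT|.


IN - KILL: 12 - 0 = 12 surviving definitions
OUT = GEN + surviving = 4 + 12 = 16

16


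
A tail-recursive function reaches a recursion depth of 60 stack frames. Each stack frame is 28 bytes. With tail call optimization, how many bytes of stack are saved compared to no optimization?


Without TCO: 60 * 28 = 1680 bytes
With TCO: reuse 1 frame = 28 bytes
Savings = 1680 - 28 = 1652

1652


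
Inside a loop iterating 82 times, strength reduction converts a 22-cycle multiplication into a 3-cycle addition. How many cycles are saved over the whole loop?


Per-iteration saving = 22 - 3 = 19
Total saved = 82 * 19 = 1558

1558


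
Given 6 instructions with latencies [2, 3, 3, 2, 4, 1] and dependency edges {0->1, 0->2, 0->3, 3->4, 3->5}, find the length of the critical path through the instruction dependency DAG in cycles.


Compute longest path through dependency graph: dist(Ik) = max over predecessors of dist + latency(Ik).
dist(I0) = latency 2 = 2
dist(I1) = dist(I0) + 3 = 2 + 3 = 5
dist(I2) = dist(I0) + 3 = 2 + 3 = 5
dist(I3) = dist(I0) + 2 = 2 + 2 = 4
dist(I4) = dist(I3) + 4 = 4 + 4 = 8
dist(I5) = dist(I3) + 1 = 4 + 1 = 5
Critical path = max dist = 8

8


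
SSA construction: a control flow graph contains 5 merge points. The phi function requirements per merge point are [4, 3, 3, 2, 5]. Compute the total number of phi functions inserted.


Total phi functions = sum of phi functions at each join node
= 4 + 3 + 3 + 2 + 5 = 17

17


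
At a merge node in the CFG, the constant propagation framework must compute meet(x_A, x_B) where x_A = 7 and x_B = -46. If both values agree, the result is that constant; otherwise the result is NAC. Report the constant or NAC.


Meet operation: if both paths give the same constant, result is that constant; if they differ, result is NAC (not-a-constant).
Path A: 7, Path B: -46 -> differ
Result: not-a-constant -> NAC

NAC


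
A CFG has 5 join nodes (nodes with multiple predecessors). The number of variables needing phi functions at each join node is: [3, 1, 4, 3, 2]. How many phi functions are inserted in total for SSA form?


Total phi functions = sum of phi functions at each join node
= 3 + 1 + 4 + 3 + 2 = 13

13


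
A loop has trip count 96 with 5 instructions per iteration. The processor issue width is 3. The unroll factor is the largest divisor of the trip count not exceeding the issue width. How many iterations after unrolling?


Largest divisor of 96 <= 3 is 3
New iterations = 96 / 3 = 32

32


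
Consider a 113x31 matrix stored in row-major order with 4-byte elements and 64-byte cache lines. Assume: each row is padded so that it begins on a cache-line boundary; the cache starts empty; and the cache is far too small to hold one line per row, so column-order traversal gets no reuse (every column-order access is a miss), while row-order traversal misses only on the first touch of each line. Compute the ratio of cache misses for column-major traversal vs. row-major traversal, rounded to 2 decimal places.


Each row occupies 31 * 4 = 124 bytes and starts on a line boundary, so it spans ceil(124 / 64) = 2 cache lines.
Row-major traversal misses (one per line touched): 113 * ceil(31 * 4 / 64) = 226
Column-major traversal misses (no reuse, every access misses): 113 * 31 = 3503
Ratio = 3503 / 226 = 15.5

15.5


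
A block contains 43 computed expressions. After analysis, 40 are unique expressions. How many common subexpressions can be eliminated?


CSE count = total expressions - unique expressions
= 43 - 40 = 3

3


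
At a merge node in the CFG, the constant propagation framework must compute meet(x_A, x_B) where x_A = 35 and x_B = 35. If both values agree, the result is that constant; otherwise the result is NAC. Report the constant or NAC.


Meet operation: if both paths give the same constant, result is that constant; if they differ, result is NAC (not-a-constant).
Path A: 35, Path B: 35 -> equal
Result: constant -> 35

35


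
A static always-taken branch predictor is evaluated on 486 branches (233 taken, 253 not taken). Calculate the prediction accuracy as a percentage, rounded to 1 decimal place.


Predictor: always-taken
Correct predictions = 233
Accuracy = 233 / 486 * 100 = 47.9%

47.9


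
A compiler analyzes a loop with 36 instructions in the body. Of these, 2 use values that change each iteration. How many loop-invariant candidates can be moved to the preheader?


Invariant candidates = total - loop-dependent
= 36 - 2 = 34

34


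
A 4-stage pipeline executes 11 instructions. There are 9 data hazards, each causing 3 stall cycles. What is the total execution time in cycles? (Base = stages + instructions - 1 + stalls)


Base cycles = 4 + 11 - 1 = 14
Total stalls = 9 * 3 = 27
Total = 14 + 27 = 41

41


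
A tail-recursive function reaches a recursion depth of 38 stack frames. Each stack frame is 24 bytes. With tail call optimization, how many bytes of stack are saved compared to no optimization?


Without TCO: 38 * 24 = 912 bytes
With TCO: reuse 1 frame = 24 bytes
Savings = 912 - 24 = 888

888


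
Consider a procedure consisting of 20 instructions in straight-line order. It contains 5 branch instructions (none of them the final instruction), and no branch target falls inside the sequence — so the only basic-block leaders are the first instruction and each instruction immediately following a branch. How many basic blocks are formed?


With no in-sequence branch targets, the leaders are the first instruction plus the instruction after each branch.
Number of basic blocks = branches + 1
= 5 + 1 = 6

6


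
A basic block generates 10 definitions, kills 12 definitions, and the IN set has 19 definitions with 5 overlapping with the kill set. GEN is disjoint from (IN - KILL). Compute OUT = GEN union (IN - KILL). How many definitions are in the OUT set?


IN - KILL: 19 - 5 = 14 surviving definitions
OUT = GEN + surviving = 10 + 14 = 24

24


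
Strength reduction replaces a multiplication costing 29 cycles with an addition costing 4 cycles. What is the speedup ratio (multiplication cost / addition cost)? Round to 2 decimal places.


Ratio = mult_cost / add_cost = 29 / 4 = 7.25

7.25


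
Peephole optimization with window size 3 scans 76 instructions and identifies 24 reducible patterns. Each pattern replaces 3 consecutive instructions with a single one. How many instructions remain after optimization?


Each match removes 2 instructions.
Total removed = 24 * 2 = 48
Remaining = 76 - 48 = 28

28


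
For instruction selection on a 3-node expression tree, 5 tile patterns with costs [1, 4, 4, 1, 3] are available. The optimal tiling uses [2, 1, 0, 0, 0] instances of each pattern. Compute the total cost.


Total cost = sum(count_i * cost_i)
= 2*1 + 1*4 + 0*4 + 0*1 + 0*3
= 6

6


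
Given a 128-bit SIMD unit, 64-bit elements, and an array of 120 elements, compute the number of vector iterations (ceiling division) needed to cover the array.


Width = 128 / 64 = 2 elements per vector op
Iterations = ceil(120 / 2) = 60

60


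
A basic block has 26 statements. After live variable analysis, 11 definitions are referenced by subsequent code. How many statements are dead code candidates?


Dead code = total statements - live definitions
= 26 - 11 = 15

15


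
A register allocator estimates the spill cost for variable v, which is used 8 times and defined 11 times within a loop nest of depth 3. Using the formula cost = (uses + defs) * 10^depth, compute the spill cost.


uses + defs = 8 + 11 = 19
10^3 = 1000
Spill cost = 19 * 1000 = 19000

19000


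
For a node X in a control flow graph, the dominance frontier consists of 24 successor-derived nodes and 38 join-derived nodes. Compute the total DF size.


DF(X) = direct successor contributions + join point contributions
= 24 + 38 = 62

62


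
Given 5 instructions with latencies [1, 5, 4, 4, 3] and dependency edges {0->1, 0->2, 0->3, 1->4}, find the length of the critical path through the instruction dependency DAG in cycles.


Compute longest path through dependency graph: dist(Ik) = max over predecessors of dist + latency(Ik).
dist(I0) = latency 1 = 1
dist(I1) = dist(I0) + 5 = 1 + 5 = 6
dist(I2) = dist(I0) + 4 = 1 + 4 = 5
dist(I3) = dist(I0) + 4 = 1 + 4 = 5
dist(I4) = dist(I1) + 3 = 6 + 3 = 9
Critical path = max dist = 9

9


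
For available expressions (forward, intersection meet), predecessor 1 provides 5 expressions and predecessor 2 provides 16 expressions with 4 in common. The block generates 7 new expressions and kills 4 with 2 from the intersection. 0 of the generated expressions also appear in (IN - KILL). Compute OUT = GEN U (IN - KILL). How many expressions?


IN = intersection of predecessors = 4
IN - KILL = 4 - 2 = 2
|OUT| = |GEN| + |IN - KILL| - |GEN ∩ (IN - KILL)| = 7 + 2 - 0 = 9

9


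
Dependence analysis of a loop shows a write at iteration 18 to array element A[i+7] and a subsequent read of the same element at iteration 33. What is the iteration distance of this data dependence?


Distance = read iteration - write iteration
= 33 - 18 = 15

15


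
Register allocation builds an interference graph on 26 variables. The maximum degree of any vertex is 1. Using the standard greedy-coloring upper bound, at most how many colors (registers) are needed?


Greedy coloring never needs more than (max_degree + 1) colors: when coloring a vertex, at most max_degree neighbors are already colored.
Upper bound = 1 + 1 = 2

2


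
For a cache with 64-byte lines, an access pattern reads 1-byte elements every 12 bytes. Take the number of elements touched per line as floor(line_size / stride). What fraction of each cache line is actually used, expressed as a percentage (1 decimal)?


Elements per cache line = floor(64 / 12) = 5
Bytes used = 5 * 1 = 5
Utilization = 5 / 64 * 100 = 7.8%

7.8


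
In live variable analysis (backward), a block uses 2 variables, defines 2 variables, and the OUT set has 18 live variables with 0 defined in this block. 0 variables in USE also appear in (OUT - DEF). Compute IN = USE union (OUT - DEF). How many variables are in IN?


OUT - DEF: 18 - 0 = 18
|IN| = |USE| + |OUT - DEF| - |USE ∩ (OUT - DEF)| = 2 + 18 - 0 = 20

20


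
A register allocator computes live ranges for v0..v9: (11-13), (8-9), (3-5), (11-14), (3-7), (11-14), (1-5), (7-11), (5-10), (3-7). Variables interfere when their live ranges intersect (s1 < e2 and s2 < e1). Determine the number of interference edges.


Check all pairs for overlapping intervals.
Two intervals (s1,e1) and (s2,e2) overlap if s1 < e2 and s2 < e1.
v0 (11-13) vs v1..v9: overlaps v3, v5 -> 2
v1 (8-9) vs v2..v9: overlaps v7, v8 -> 2
v2 (3-5) vs v3..v9: overlaps v4, v6, v9 -> 3
v3 (11-14) vs v4..v9: overlaps v5 -> 1
v4 (3-7) vs v5..v9: overlaps v6, v8, v9 -> 3
v5 (11-14) vs v6..v9: overlaps none -> 0
v6 (1-5) vs v7..v9: overlaps v9 -> 1
v7 (7-11) vs v8..v9: overlaps v8 -> 1
v8 (5-10) vs v9: overlaps v9 -> 1
Total overlapping pairs = 2 + 2 + 3 + 1 + 3 + 0 + 1 + 1 + 1 = 14

14


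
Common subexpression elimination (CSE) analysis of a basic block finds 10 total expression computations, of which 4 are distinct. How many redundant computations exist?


CSE count = total expressions - unique expressions
= 10 - 4 = 6

6


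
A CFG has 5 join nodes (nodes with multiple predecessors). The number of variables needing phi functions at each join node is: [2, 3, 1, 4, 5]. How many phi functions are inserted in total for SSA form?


Total phi functions = sum of phi functions at each join node
= 2 + 3 + 1 + 4 + 5 = 15

15


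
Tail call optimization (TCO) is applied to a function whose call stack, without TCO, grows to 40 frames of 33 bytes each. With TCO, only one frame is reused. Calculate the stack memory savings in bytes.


Without TCO: 40 * 33 = 1320 bytes
With TCO: reuse 1 frame = 33 bytes
Savings = 1320 - 33 = 1287

1287


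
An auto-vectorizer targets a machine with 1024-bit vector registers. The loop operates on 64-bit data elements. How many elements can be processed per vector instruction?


Width = SIMD bits / data type bits
= 1024 / 64 = 16

16


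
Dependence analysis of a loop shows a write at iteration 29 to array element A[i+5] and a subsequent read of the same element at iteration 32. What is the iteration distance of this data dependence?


Distance = read iteration - write iteration
= 32 - 29 = 3

3


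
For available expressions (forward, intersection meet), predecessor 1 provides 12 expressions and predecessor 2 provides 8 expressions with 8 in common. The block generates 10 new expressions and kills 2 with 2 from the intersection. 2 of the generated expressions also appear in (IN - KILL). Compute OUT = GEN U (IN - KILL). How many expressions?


IN = intersection of predecessors = 8
IN - KILL = 8 - 2 = 6
|OUT| = |GEN| + |IN - KILL| - |GEN ∩ (IN - KILL)| = 10 + 6 - 2 = 14

14


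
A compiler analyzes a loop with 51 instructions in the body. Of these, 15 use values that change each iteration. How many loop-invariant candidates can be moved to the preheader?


Invariant candidates = total - loop-dependent
= 51 - 15 = 36

36


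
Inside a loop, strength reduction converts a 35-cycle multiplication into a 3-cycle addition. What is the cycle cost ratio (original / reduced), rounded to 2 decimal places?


Ratio = mult_cost / add_cost = 35 / 3 = 11.67

11.67


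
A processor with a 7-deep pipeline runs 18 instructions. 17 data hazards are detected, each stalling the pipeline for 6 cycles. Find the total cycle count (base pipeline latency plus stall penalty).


Base cycles = 7 + 18 - 1 = 24
Total stalls = 17 * 6 = 102
Total = 24 + 102 = 126

126


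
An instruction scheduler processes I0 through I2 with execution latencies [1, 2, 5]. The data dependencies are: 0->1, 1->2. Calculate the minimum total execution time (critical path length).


Compute longest path through dependency graph: dist(Ik) = max over predecessors of dist + latency(Ik).
dist(I0) = latency 1 = 1
dist(I1) = dist(I0) + 2 = 1 + 2 = 3
dist(I2) = dist(I1) + 5 = 3 + 5 = 8
Critical path = max dist = 8

8


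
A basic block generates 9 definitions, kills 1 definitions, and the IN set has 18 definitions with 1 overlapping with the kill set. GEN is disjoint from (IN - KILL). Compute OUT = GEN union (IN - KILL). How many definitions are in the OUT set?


IN - KILL: 18 - 1 = 17 surviving definitions
OUT = GEN + surviving = 9 + 17 = 26

26


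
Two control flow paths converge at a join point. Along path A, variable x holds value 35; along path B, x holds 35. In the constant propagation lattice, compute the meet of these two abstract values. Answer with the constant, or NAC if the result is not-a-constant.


Meet operation: if both paths give the same constant, result is that constant; if they differ, result is NAC (not-a-constant).
Path A: 35, Path B: 35 -> equal
Result: constant -> 35

35


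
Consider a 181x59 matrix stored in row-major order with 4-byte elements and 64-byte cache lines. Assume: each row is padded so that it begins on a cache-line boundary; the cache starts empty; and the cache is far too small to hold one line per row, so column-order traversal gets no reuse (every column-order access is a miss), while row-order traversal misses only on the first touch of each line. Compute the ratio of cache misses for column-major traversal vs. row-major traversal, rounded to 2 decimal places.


Each row occupies 59 * 4 = 236 bytes and starts on a line boundary, so it spans ceil(236 / 64) = 4 cache lines.
Row-major traversal misses (one per line touched): 181 * ceil(59 * 4 / 64) = 724
Column-major traversal misses (no reuse, every access misses): 181 * 59 = 10679
Ratio = 10679 / 724 = 14.75

14.75


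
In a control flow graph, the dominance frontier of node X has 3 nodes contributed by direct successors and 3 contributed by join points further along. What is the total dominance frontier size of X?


DF(X) = direct successor contributions + join point contributions
= 3 + 3 = 6

6


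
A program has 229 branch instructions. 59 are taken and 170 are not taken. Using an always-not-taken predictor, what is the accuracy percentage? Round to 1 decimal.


Predictor: always-not-taken
Correct predictions = 170
Accuracy = 170 / 229 * 100 = 74.2%

74.2
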